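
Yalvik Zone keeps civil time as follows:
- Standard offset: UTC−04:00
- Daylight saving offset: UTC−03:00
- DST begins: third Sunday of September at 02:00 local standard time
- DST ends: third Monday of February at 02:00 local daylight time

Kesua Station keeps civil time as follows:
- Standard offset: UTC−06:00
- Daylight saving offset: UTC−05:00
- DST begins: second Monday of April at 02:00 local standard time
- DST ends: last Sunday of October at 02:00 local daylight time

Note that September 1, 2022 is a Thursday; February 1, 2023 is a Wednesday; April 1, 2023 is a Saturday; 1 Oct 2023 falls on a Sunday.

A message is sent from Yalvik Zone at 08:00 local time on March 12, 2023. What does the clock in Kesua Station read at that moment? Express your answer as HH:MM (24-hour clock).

1 September 2022 is a Thursday, so the first Sunday is September 4 and the third is September 18.
1 February 2023 is a Wednesday, so the first Monday is February 6 and the third is February 20.
Daylight saving runs 18 September 2022 – 20 February 2023; March 12, 2023 is outside that window, so Yalvik Zone is on standard time at UTC−04:00.
08:00 Yalvik Zone + 4h = 12:00 UTC.
1 April 2023 is a Saturday, so the first Monday is April 3 and the second is April 10.
1 October 2023 is a Sunday, so Sundays fall on 1, 8, 15, 22, 29; the last is October 29.
At the standard offset (UTC−06:00), 12:00 UTC − 6h = 06:00 Kesua Station standard time.
The standard-time date in Kesua Station, March 12, 2023, is outside the daylight-saving period (10 April – 29 October), so Kesua Station is on standard time, UTC−06:00.
12:00 UTC − 6h = 06:00 Kesua Station.

06:00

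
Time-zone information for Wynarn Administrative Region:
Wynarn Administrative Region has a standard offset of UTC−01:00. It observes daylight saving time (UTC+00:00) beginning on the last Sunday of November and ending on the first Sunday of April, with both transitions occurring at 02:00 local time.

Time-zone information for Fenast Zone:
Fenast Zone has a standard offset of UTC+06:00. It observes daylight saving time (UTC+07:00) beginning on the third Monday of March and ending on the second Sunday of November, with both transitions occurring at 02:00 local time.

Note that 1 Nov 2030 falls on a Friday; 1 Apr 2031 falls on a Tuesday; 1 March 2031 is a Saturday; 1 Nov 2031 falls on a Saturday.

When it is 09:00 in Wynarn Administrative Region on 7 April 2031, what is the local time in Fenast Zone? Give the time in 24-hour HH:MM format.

1 November 2030 is a Friday, so Sundays fall on 3, 10, 17, 24; the last is November 24.
1 April 2031 is a Tuesday, so the first Sunday is April 6.
Daylight saving runs 24 November 2030 – 6 April 2031; 7 April 2031 is outside that window, so Wynarn Administrative Region is on standard time at UTC−01:00.
09:00 Wynarn Administrative Region + 1h = 10:00 UTC.
1 March 2031 is a Saturday, so the first Monday is March 3 and the third is March 17.
1 November 2031 is a Saturday, so the first Sunday is November 2 and the second is November 9.
At the standard offset (UTC+06:00), 10:00 UTC + 6h = 16:00 Fenast Zone standard time.
Daylight saving runs 17 March – 9 November; the standard-time date in Fenast Zone, 7 April 2031, is inside that window, so Fenast Zone is at UTC+07:00.
10:00 UTC + 7h = 17:00 Fenast Zone.

17:00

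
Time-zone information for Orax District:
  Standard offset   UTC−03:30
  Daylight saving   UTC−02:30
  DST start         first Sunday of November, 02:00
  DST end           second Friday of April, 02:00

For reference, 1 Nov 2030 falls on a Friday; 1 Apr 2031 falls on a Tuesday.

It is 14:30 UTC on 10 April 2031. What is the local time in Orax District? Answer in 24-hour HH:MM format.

1 November 2030 is a Friday, so the first Sunday is November 3.
1 April 2031 is a Tuesday, so the first Friday is April 4 and the second is April 11.
At the standard offset (UTC−03:30), 14:30 UTC − 3h30m = 11:00 Orax District standard time.
The standard-time date in Orax District, 10 April 2031, lies within the daylight-saving period (3 November 2030 – 11 April 2031), so Orax District is on daylight time, UTC−02:30.
14:30 UTC − 2h30m = 12:00 local.

12:00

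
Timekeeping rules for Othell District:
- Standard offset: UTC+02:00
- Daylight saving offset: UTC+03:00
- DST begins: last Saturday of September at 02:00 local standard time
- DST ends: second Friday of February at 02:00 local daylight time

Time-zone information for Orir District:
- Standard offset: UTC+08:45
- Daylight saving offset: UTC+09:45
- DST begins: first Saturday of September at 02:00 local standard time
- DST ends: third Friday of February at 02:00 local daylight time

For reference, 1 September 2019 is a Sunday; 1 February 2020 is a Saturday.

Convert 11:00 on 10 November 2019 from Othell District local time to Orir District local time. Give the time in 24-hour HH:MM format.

1 September 2019 is a Sunday, so Saturdays fall on 7, 14, 21, 28; the last is September 28.
1 February 2020 is a Saturday, so the first Friday is February 7 and the second is February 14.
10 November 2019 lies within the daylight-saving period (28 September 2019 – 14 February 2020), so Othell District is on daylight time, UTC+03:00.
11:00 Othell District − 3h = 08:00 UTC.
1 September 2019 is a Sunday, so the first Saturday is September 7.
1 February 2020 is a Saturday, so the first Friday is February 7 and the third is February 21.
At the standard offset (UTC+08:45), 08:00 UTC + 8h45m = 16:45 Orir District standard time.
The standard-time date in Orir District, 10 November 2019, falls between 7 September 2019 and 21 February 2020, so daylight saving is in effect and Orir District is at UTC+09:45.
08:00 UTC + 9h45m = 17:45 Orir District.

17:45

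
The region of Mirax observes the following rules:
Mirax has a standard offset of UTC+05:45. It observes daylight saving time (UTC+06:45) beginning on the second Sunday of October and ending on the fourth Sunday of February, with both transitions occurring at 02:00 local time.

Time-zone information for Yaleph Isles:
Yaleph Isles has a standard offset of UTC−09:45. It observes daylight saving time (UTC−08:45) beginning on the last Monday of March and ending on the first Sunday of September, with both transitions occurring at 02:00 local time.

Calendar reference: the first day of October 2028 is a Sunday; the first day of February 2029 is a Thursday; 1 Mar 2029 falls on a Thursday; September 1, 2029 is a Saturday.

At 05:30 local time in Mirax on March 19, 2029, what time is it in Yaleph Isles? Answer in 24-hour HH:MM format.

14:00

1 October 2028 is a Sunday, so the first Sunday is October 1 and the second is October 8.
1 February 2029 is a Thursday, so the first Sunday is February 4 and the fourth is February 25.
March 19, 2029 does not fall between 8 October 2028 and 25 February 2029, so daylight saving is not in effect and Mirax is at UTC+05:45.
05:30 Mirax − 5h45m = 23:45 UTC (rolling into the previous day, 18 March 2029).
1 March 2029 is a Thursday, so Mondays fall on 5, 12, 19, 26; the last is March 26.
1 September 2029 is a Saturday, so the first Sunday is September 2.
At the standard offset (UTC−09:45), 23:45 UTC − 9h45m = 14:00 Yaleph Isles standard time.
The standard-time date in Yaleph Isles, March 18, 2029, does not fall between 26 March and 2 September, so daylight saving is not in effect and Yaleph Isles is at UTC−09:45.
23:45 UTC − 9h45m = 14:00 Yaleph Isles.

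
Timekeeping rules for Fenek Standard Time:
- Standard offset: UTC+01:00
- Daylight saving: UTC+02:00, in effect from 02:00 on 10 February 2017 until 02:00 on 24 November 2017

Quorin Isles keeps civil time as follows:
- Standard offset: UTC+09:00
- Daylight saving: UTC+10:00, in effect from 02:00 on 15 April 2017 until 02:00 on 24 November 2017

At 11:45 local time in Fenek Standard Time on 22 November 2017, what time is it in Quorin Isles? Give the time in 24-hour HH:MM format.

22 November 2017 falls between 10 February and 24 November, so daylight saving is in effect and Fenek Standard Time is at UTC+02:00.
11:45 Fenek Standard Time − 2h = 09:45 UTC.
At the standard offset (UTC+09:00), 09:45 UTC + 9h = 18:45 Quorin Isles standard time.
Daylight saving runs 15 April – 24 November; the standard-time date in Quorin Isles, 22 November 2017, is inside that window, so Quorin Isles is at UTC+10:00.
09:45 UTC + 10h = 19:45 Quorin Isles.

19:45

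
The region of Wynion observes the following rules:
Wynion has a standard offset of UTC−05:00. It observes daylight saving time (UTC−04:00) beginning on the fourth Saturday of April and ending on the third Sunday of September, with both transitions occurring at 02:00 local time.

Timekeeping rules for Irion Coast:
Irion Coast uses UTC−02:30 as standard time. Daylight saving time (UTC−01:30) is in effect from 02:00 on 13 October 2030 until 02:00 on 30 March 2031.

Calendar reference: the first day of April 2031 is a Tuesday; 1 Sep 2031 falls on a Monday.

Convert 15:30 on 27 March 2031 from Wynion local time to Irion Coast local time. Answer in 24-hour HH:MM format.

19:00

1 April 2031 is a Tuesday, so the first Saturday is April 5 and the fourth is April 26.
1 September 2031 is a Monday, so the first Sunday is September 7 and the third is September 21.
Daylight saving runs 26 April – 21 September; 27 March 2031 is outside that window, so Wynion is on standard time at UTC−05:00.
15:30 Wynion + 5h = 20:30 UTC.
At the standard offset (UTC−02:30), 20:30 UTC − 2h30m = 18:00 Irion Coast standard time.
The standard-time date in Irion Coast, 27 March 2031, falls between 13 October 2030 and 30 March 2031, so daylight saving is in effect and Irion Coast is at UTC−01:30.
20:30 UTC − 1h30m = 19:00 Irion Coast.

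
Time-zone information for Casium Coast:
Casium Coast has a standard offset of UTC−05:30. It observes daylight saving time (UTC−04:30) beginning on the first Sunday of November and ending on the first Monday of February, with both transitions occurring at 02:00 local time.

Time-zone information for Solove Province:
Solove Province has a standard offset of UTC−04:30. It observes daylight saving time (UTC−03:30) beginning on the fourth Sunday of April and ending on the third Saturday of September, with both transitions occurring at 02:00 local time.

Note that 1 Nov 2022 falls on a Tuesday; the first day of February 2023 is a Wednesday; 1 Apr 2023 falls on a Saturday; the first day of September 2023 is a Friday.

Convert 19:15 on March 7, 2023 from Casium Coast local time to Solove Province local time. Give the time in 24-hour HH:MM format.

1 November 2022 is a Tuesday, so the first Sunday is November 6.
1 February 2023 is a Wednesday, so the first Monday is February 6.
Daylight saving runs 6 November 2022 – 6 February 2023; March 7, 2023 is outside that window, so Casium Coast is on standard time at UTC−05:30.
19:15 Casium Coast + 5h30m = 00:45 UTC (rolling into the next day, 8 March 2023).
1 April 2023 is a Saturday, so the first Sunday is April 2 and the fourth is April 23.
1 September 2023 is a Friday, so the first Saturday is September 2 and the third is September 16.
At the standard offset (UTC−04:30), 00:45 UTC − 4h30m = 20:15 Solove Province standard time (rolling into the previous day, 7 March 2023).
Daylight saving runs 23 April – 16 September; the standard-time date in Solove Province, March 7, 2023, is outside that window, so Solove Province is on standard time at UTC−04:30.
00:45 UTC − 4h30m = 20:15 Solove Province (rolling into the previous day, 7 March 2023).

20:15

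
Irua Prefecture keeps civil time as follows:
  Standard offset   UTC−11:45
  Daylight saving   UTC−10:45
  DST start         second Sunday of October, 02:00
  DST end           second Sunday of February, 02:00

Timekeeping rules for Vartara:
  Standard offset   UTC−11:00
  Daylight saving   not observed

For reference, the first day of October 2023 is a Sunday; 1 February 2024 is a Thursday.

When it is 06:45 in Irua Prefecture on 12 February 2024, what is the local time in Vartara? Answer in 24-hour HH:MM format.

1 October 2023 is a Sunday, so the first Sunday is October 1 and the second is October 8.
1 February 2024 is a Thursday, so the first Sunday is February 4 and the second is February 11.
12 February 2024 does not fall between 8 October 2023 and 11 February 2024, so daylight saving is not in effect and Irua Prefecture is at UTC−11:45.
06:45 Irua Prefecture + 11h45m = 18:30 UTC.
Vartara has no daylight saving, so its offset is UTC−11:00 year-round.
18:30 UTC − 11h = 07:30 Vartara.

07:30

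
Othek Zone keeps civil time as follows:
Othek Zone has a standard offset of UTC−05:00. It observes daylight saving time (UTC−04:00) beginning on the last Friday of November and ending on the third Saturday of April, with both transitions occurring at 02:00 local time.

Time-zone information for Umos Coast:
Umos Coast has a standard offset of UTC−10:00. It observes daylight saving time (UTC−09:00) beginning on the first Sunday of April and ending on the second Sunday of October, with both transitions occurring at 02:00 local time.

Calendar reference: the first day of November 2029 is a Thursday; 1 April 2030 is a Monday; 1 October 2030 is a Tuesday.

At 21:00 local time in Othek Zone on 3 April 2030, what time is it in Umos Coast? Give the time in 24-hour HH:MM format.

15:00

1 November 2029 is a Thursday, so Fridays fall on 2, 9, 16, 23, 30; the last is November 30.
1 April 2030 is a Monday, so the first Saturday is April 6 and the third is April 20.
3 April 2030 falls between 30 November 2029 and 20 April 2030, so daylight saving is in effect and Othek Zone is at UTC−04:00.
21:00 Othek Zone + 4h = 01:00 UTC (rolling into the next day, 4 April 2030).
1 April 2030 is a Monday, so the first Sunday is April 7.
1 October 2030 is a Tuesday, so the first Sunday is October 6 and the second is October 13.
At the standard offset (UTC−10:00), 01:00 UTC − 10h = 15:00 Umos Coast standard time (rolling into the previous day, 3 April 2030).
The standard-time date in Umos Coast, 3 April 2030, is outside the daylight-saving period (7 April – 13 October), so Umos Coast is on standard time, UTC−10:00.
01:00 UTC − 10h = 15:00 Umos Coast (rolling into the previous day, 3 April 2030).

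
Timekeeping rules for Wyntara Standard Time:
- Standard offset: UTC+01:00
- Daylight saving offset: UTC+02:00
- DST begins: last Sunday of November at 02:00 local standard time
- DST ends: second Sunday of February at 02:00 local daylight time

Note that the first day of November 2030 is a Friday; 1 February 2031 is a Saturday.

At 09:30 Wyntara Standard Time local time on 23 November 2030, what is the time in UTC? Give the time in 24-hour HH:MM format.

08:30

1 November 2030 is a Friday, so Sundays fall on 3, 10, 17, 24; the last is November 24.
1 February 2031 is a Saturday, so the first Sunday is February 2 and the second is February 9.
Daylight saving runs 24 November 2030 – 9 February 2031; 23 November 2030 is outside that window, so Wyntara Standard Time is on standard time at UTC+01:00.
09:30 local − 1h = 08:30 UTC.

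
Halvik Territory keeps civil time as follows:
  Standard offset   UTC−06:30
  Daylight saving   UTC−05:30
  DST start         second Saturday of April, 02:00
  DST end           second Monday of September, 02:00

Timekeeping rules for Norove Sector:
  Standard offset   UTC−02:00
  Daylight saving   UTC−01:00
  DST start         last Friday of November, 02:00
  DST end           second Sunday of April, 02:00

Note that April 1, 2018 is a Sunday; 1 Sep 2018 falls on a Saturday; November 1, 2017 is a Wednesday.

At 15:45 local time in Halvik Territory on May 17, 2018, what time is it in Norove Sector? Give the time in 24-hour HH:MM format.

19:15

1 April 2018 is a Sunday, so the first Saturday is April 7 and the second is April 14.
1 September 2018 is a Saturday, so the first Monday is September 3 and the second is September 10.
May 17, 2018 lies within the daylight-saving period (14 April – 10 September), so Halvik Territory is on daylight time, UTC−05:30.
15:45 Halvik Territory + 5h30m = 21:15 UTC.
1 November 2017 is a Wednesday, so Fridays fall on 3, 10, 17, 24; the last is November 24.
1 April 2018 is a Sunday, so the first Sunday is April 1 and the second is April 8.
At the standard offset (UTC−02:00), 21:15 UTC − 2h = 19:15 Norove Sector standard time.
Daylight saving runs 24 November 2017 – 8 April 2018; the standard-time date in Norove Sector, May 17, 2018, is outside that window, so Norove Sector is on standard time at UTC−02:00.
21:15 UTC − 2h = 19:15 Norove Sector.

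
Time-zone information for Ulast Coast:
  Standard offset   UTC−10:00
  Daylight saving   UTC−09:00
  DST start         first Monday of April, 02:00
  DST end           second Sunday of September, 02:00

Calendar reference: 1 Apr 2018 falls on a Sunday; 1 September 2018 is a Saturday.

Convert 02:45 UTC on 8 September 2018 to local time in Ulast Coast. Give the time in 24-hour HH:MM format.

1 April 2018 is a Sunday, so the first Monday is April 2.
1 September 2018 is a Saturday, so the first Sunday is September 2 and the second is September 9.
At the standard offset (UTC−10:00), 02:45 UTC − 10h = 16:45 Ulast Coast standard time (rolling into the previous day, 7 September 2018).
The standard-time date in Ulast Coast, 7 September 2018, lies within the daylight-saving period (2 April – 9 September), so Ulast Coast is on daylight time, UTC−09:00.
02:45 UTC − 9h = 17:45 local (rolling into the previous day, 7 September 2018).

17:45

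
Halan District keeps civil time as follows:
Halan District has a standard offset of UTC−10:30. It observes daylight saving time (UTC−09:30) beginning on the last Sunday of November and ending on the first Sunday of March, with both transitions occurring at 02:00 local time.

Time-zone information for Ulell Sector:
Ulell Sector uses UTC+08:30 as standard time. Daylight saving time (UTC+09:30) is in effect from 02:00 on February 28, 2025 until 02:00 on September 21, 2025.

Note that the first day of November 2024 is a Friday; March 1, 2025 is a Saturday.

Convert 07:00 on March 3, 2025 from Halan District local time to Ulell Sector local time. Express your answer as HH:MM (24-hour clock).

1 November 2024 is a Friday, so Sundays fall on 3, 10, 17, 24; the last is November 24.
1 March 2025 is a Saturday, so the first Sunday is March 2.
Daylight saving runs 24 November 2024 – 2 March 2025; March 3, 2025 is outside that window, so Halan District is on standard time at UTC−10:30.
07:00 Halan District + 10h30m = 17:30 UTC.
At the standard offset (UTC+08:30), 17:30 UTC + 8h30m = 02:00 Ulell Sector standard time (rolling into the next day, 4 March 2025).
The standard-time date in Ulell Sector, March 4, 2025, lies within the daylight-saving period (28 February – 21 September), so Ulell Sector is on daylight time, UTC+09:30.
17:30 UTC + 9h30m = 03:00 Ulell Sector (rolling into the next day, 4 March 2025).

03:00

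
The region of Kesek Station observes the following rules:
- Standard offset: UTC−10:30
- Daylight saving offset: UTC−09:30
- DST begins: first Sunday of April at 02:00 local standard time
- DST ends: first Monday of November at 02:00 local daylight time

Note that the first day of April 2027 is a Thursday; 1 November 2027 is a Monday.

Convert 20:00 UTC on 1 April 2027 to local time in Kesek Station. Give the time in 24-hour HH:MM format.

1 April 2027 is a Thursday, so the first Sunday is April 4.
1 November 2027 is a Monday, so the first Monday is November 1.
At the standard offset (UTC−10:30), 20:00 UTC − 10h30m = 09:30 Kesek Station standard time.
Daylight saving runs 4 April – 1 November; the standard-time date in Kesek Station, 1 April 2027, is outside that window, so Kesek Station is on standard time at UTC−10:30.
20:00 UTC − 10h30m = 09:30 local.

09:30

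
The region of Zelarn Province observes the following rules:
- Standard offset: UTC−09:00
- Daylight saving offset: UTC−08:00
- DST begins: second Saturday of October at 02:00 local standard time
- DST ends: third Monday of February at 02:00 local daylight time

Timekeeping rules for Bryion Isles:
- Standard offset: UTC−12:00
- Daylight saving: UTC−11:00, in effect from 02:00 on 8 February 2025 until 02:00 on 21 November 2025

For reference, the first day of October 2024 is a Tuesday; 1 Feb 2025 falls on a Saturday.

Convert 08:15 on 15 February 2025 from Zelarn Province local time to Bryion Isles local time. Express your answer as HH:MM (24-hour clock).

1 October 2024 is a Tuesday, so the first Saturday is October 5 and the second is October 12.
1 February 2025 is a Saturday, so the first Monday is February 3 and the third is February 17.
15 February 2025 lies within the daylight-saving period (12 October 2024 – 17 February 2025), so Zelarn Province is on daylight time, UTC−08:00.
08:15 Zelarn Province + 8h = 16:15 UTC.
At the standard offset (UTC−12:00), 16:15 UTC − 12h = 04:15 Bryion Isles standard time.
Daylight saving runs 8 February – 21 November; the standard-time date in Bryion Isles, 15 February 2025, is inside that window, so Bryion Isles is at UTC−11:00.
16:15 UTC − 11h = 05:15 Bryion Isles.

05:15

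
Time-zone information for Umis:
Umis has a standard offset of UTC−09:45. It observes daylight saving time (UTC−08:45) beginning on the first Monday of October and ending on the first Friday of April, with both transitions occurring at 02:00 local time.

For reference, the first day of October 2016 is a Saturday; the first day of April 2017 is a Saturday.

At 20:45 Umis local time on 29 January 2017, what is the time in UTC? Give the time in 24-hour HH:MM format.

1 October 2016 is a Saturday, so the first Monday is October 3.
1 April 2017 is a Saturday, so the first Friday is April 7.
Daylight saving runs 3 October 2016 – 7 April 2017; 29 January 2017 is inside that window, so Umis is at UTC−08:45.
20:45 local + 8h45m = 05:30 UTC (rolling into the next day, 30 January 2017).

05:30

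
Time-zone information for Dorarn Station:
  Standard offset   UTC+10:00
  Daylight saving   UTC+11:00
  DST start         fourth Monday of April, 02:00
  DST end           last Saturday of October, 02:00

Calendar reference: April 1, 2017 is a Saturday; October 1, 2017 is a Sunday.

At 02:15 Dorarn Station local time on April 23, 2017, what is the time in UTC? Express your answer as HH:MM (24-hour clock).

1 April 2017 is a Saturday, so the first Monday is April 3 and the fourth is April 24.
1 October 2017 is a Sunday, so Saturdays fall on 7, 14, 21, 28; the last is October 28.
April 23, 2017 is outside the daylight-saving period (24 April – 28 October), so Dorarn Station is on standard time, UTC+10:00.
02:15 local − 10h = 16:15 UTC (rolling into the previous day, 22 April 2017).

16:15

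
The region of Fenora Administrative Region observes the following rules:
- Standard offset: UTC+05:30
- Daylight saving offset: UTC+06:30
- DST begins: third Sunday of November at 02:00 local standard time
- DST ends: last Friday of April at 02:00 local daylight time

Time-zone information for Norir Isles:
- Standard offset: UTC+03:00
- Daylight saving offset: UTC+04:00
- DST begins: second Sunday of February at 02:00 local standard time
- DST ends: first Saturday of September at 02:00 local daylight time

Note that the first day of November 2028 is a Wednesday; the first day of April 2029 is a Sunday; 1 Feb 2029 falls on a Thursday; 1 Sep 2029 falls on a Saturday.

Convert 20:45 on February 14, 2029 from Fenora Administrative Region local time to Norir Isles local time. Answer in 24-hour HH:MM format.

18:15

1 November 2028 is a Wednesday, so the first Sunday is November 5 and the third is November 19.
1 April 2029 is a Sunday, so Fridays fall on 6, 13, 20, 27; the last is April 27.
February 14, 2029 falls between 19 November 2028 and 27 April 2029, so daylight saving is in effect and Fenora Administrative Region is at UTC+06:30.
20:45 Fenora Administrative Region − 6h30m = 14:15 UTC.
1 February 2029 is a Thursday, so the first Sunday is February 4 and the second is February 11.
1 September 2029 is a Saturday, so the first Saturday is September 1.
At the standard offset (UTC+03:00), 14:15 UTC + 3h = 17:15 Norir Isles standard time.
Daylight saving runs 11 February – 1 September; the standard-time date in Norir Isles, February 14, 2029, is inside that window, so Norir Isles is at UTC+04:00.
14:15 UTC + 4h = 18:15 Norir Isles.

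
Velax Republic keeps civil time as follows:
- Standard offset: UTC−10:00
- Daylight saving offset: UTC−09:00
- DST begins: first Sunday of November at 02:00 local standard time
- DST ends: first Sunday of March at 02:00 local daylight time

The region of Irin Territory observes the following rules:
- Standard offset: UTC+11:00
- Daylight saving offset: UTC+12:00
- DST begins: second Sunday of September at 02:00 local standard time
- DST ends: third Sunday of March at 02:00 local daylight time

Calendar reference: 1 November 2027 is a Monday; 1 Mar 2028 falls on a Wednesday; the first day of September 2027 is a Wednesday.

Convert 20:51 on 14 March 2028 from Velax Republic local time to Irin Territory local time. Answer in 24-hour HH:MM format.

1 November 2027 is a Monday, so the first Sunday is November 7.
1 March 2028 is a Wednesday, so the first Sunday is March 5.
14 March 2028 is outside the daylight-saving period (7 November 2027 – 5 March 2028), so Velax Republic is on standard time, UTC−10:00.
20:51 Velax Republic + 10h = 06:51 UTC (rolling into the next day, 15 March 2028).
1 September 2027 is a Wednesday, so the first Sunday is September 5 and the second is September 12.
1 March 2028 is a Wednesday, so the first Sunday is March 5 and the third is March 19.
At the standard offset (UTC+11:00), 06:51 UTC + 11h = 17:51 Irin Territory standard time.
The standard-time date in Irin Territory, 15 March 2028, lies within the daylight-saving period (12 September 2027 – 19 March 2028), so Irin Territory is on daylight time, UTC+12:00.
06:51 UTC + 12h = 18:51 Irin Territory.

18:51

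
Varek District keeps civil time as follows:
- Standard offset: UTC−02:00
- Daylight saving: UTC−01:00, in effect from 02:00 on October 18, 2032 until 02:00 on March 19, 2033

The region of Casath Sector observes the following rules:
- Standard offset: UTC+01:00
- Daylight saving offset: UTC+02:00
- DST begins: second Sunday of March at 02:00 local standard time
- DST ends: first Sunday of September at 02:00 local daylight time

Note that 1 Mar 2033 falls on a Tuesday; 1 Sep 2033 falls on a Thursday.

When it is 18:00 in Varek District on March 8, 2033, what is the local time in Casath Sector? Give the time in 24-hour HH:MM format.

20:00

Daylight saving runs 18 October 2032 – 19 March 2033; March 8, 2033 is inside that window, so Varek District is at UTC−01:00.
18:00 Varek District + 1h = 19:00 UTC.
1 March 2033 is a Tuesday, so the first Sunday is March 6 and the second is March 13.
1 September 2033 is a Thursday, so the first Sunday is September 4.
At the standard offset (UTC+01:00), 19:00 UTC + 1h = 20:00 Casath Sector standard time.
The standard-time date in Casath Sector, March 8, 2033, does not fall between 13 March and 4 September, so daylight saving is not in effect and Casath Sector is at UTC+01:00.
19:00 UTC + 1h = 20:00 Casath Sector.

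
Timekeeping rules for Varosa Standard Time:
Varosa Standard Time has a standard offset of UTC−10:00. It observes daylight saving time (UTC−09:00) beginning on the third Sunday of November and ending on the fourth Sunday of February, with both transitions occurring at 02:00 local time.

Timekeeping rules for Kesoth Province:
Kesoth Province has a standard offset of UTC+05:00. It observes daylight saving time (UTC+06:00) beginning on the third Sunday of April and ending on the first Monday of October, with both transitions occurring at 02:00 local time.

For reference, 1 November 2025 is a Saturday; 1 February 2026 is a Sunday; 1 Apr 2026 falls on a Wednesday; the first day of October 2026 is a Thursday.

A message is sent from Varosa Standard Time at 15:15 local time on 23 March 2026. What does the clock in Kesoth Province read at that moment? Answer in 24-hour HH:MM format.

1 November 2025 is a Saturday, so the first Sunday is November 2 and the third is November 16.
1 February 2026 is a Sunday, so the first Sunday is February 1 and the fourth is February 22.
23 March 2026 does not fall between 16 November 2025 and 22 February 2026, so daylight saving is not in effect and Varosa Standard Time is at UTC−10:00.
15:15 Varosa Standard Time + 10h = 01:15 UTC (rolling into the next day, 24 March 2026).
1 April 2026 is a Wednesday, so the first Sunday is April 5 and the third is April 19.
1 October 2026 is a Thursday, so the first Monday is October 5.
At the standard offset (UTC+05:00), 01:15 UTC + 5h = 06:15 Kesoth Province standard time.
The standard-time date in Kesoth Province, 24 March 2026, is outside the daylight-saving period (19 April – 5 October), so Kesoth Province is on standard time, UTC+05:00.
01:15 UTC + 5h = 06:15 Kesoth Province.

06:15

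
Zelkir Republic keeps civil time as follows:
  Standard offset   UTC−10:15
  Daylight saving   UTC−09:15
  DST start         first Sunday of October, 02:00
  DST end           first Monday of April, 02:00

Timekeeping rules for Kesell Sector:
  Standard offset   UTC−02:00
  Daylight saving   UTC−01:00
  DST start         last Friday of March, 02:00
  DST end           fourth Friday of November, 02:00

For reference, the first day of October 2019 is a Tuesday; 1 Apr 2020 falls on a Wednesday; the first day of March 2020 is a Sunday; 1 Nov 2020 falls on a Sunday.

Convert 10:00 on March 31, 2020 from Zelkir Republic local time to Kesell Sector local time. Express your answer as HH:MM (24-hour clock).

1 October 2019 is a Tuesday, so the first Sunday is October 6.
1 April 2020 is a Wednesday, so the first Monday is April 6.
Daylight saving runs 6 October 2019 – 6 April 2020; March 31, 2020 is inside that window, so Zelkir Republic is at UTC−09:15.
10:00 Zelkir Republic + 9h15m = 19:15 UTC.
1 March 2020 is a Sunday, so Fridays fall on 6, 13, 20, 27; the last is March 27.
1 November 2020 is a Sunday, so the first Friday is November 6 and the fourth is November 27.
At the standard offset (UTC−02:00), 19:15 UTC − 2h = 17:15 Kesell Sector standard time.
The standard-time date in Kesell Sector, March 31, 2020, lies within the daylight-saving period (27 March – 27 November), so Kesell Sector is on daylight time, UTC−01:00.
19:15 UTC − 1h = 18:15 Kesell Sector.

18:15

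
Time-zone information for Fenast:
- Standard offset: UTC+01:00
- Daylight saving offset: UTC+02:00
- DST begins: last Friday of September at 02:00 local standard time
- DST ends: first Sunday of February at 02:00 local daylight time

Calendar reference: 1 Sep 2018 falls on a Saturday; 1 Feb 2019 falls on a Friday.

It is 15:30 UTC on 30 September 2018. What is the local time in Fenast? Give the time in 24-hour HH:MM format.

1 September 2018 is a Saturday, so Fridays fall on 7, 14, 21, 28; the last is September 28.
1 February 2019 is a Friday, so the first Sunday is February 3.
At the standard offset (UTC+01:00), 15:30 UTC + 1h = 16:30 Fenast standard time.
The standard-time date in Fenast, 30 September 2018, lies within the daylight-saving period (28 September 2018 – 3 February 2019), so Fenast is on daylight time, UTC+02:00.
15:30 UTC + 2h = 17:30 local.

17:30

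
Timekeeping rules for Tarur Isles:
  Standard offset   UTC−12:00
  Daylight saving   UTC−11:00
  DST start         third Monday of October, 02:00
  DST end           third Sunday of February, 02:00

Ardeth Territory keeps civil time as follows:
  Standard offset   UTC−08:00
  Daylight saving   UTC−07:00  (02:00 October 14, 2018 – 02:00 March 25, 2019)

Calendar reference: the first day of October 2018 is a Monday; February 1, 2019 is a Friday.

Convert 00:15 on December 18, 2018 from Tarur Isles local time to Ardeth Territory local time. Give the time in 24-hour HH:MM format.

1 October 2018 is a Monday, so the first Monday is October 1 and the third is October 15.
1 February 2019 is a Friday, so the first Sunday is February 3 and the third is February 17.
December 18, 2018 falls between 15 October 2018 and 17 February 2019, so daylight saving is in effect and Tarur Isles is at UTC−11:00.
00:15 Tarur Isles + 11h = 11:15 UTC.
At the standard offset (UTC−08:00), 11:15 UTC − 8h = 03:15 Ardeth Territory standard time.
Daylight saving runs 14 October 2018 – 25 March 2019; the standard-time date in Ardeth Territory, December 18, 2018, is inside that window, so Ardeth Territory is at UTC−07:00.
11:15 UTC − 7h = 04:15 Ardeth Territory.

04:15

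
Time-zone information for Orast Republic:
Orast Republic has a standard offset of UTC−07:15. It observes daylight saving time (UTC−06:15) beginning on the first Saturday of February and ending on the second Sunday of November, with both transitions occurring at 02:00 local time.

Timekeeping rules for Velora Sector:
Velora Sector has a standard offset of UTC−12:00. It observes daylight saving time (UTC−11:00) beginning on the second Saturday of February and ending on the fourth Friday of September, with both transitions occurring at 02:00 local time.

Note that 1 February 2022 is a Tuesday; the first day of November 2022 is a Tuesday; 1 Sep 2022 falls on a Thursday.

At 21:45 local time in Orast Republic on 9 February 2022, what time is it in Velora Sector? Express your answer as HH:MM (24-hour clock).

1 February 2022 is a Tuesday, so the first Saturday is February 5.
1 November 2022 is a Tuesday, so the first Sunday is November 6 and the second is November 13.
9 February 2022 lies within the daylight-saving period (5 February – 13 November), so Orast Republic is on daylight time, UTC−06:15.
21:45 Orast Republic + 6h15m = 04:00 UTC (rolling into the next day, 10 February 2022).
1 February 2022 is a Tuesday, so the first Saturday is February 5 and the second is February 12.
1 September 2022 is a Thursday, so the first Friday is September 2 and the fourth is September 23.
At the standard offset (UTC−12:00), 04:00 UTC − 12h = 16:00 Velora Sector standard time (rolling into the previous day, 9 February 2022).
The standard-time date in Velora Sector, 9 February 2022, does not fall between 12 February and 23 September, so daylight saving is not in effect and Velora Sector is at UTC−12:00.
04:00 UTC − 12h = 16:00 Velora Sector (rolling into the previous day, 9 February 2022).

16:00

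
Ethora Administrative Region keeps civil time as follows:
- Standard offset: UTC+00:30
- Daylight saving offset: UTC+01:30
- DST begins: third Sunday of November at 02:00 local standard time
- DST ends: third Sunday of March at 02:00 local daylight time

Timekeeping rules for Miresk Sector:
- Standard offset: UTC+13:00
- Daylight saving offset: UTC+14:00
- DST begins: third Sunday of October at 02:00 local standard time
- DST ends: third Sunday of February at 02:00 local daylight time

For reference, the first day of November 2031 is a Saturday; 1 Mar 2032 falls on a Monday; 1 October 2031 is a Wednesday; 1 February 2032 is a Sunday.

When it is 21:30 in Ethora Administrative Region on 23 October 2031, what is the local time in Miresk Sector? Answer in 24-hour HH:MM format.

11:00

1 November 2031 is a Saturday, so the first Sunday is November 2 and the third is November 16.
1 March 2032 is a Monday, so the first Sunday is March 7 and the third is March 21.
23 October 2031 does not fall between 16 November 2031 and 21 March 2032, so daylight saving is not in effect and Ethora Administrative Region is at UTC+00:30.
21:30 Ethora Administrative Region − 0h30m = 21:00 UTC.
1 October 2031 is a Wednesday, so the first Sunday is October 5 and the third is October 19.
1 February 2032 is a Sunday, so the first Sunday is February 1 and the third is February 15.
At the standard offset (UTC+13:00), 21:00 UTC + 13h = 10:00 Miresk Sector standard time (rolling into the next day, 24 October 2031).
Daylight saving runs 19 October 2031 – 15 February 2032; the standard-time date in Miresk Sector, 24 October 2031, is inside that window, so Miresk Sector is at UTC+14:00.
21:00 UTC + 14h = 11:00 Miresk Sector (rolling into the next day, 24 October 2031).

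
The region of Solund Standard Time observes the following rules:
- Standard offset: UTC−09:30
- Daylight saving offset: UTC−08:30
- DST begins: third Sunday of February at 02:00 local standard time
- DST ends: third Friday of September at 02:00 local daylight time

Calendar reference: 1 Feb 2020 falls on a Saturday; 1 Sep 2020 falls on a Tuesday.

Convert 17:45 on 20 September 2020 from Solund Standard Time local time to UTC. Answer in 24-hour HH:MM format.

03:15

1 February 2020 is a Saturday, so the first Sunday is February 2 and the third is February 16.
1 September 2020 is a Tuesday, so the first Friday is September 4 and the third is September 18.
Daylight saving runs 16 February – 18 September; 20 September 2020 is outside that window, so Solund Standard Time is on standard time at UTC−09:30.
17:45 local + 9h30m = 03:15 UTC (rolling into the next day, 21 September 2020).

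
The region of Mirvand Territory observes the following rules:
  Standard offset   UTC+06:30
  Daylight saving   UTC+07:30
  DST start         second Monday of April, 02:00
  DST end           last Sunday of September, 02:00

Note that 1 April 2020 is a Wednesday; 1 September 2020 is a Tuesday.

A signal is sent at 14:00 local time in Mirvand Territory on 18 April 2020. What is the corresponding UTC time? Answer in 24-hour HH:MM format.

1 April 2020 is a Wednesday, so the first Monday is April 6 and the second is April 13.
1 September 2020 is a Tuesday, so Sundays fall on 6, 13, 20, 27; the last is September 27.
Daylight saving runs 13 April – 27 September; 18 April 2020 is inside that window, so Mirvand Territory is at UTC+07:30.
14:00 local − 7h30m = 06:30 UTC.

06:30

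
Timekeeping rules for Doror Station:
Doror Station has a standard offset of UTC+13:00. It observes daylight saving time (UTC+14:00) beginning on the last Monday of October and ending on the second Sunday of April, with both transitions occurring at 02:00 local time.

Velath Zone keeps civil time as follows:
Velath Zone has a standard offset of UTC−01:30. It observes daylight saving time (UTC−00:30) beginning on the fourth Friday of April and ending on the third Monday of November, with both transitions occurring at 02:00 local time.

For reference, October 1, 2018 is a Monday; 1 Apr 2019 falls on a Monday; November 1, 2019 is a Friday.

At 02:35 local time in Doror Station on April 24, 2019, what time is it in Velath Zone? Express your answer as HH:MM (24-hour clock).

1 October 2018 is a Monday, so Mondays fall on 1, 8, 15, 22, 29; the last is October 29.
1 April 2019 is a Monday, so the first Sunday is April 7 and the second is April 14.
April 24, 2019 is outside the daylight-saving period (29 October 2018 – 14 April 2019), so Doror Station is on standard time, UTC+13:00.
02:35 Doror Station − 13h = 13:35 UTC (rolling into the previous day, 23 April 2019).
1 April 2019 is a Monday, so the first Friday is April 5 and the fourth is April 26.
1 November 2019 is a Friday, so the first Monday is November 4 and the third is November 18.
At the standard offset (UTC−01:30), 13:35 UTC − 1h30m = 12:05 Velath Zone standard time.
The standard-time date in Velath Zone, April 23, 2019, does not fall between 26 April and 18 November, so daylight saving is not in effect and Velath Zone is at UTC−01:30.
13:35 UTC − 1h30m = 12:05 Velath Zone.

12:05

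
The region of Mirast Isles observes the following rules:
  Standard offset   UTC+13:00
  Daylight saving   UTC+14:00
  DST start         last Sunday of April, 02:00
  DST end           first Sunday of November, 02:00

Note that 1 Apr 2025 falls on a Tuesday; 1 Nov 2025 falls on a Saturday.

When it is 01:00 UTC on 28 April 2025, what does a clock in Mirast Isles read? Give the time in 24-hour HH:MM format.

15:00

1 April 2025 is a Tuesday, so Sundays fall on 6, 13, 20, 27; the last is April 27.
1 November 2025 is a Saturday, so the first Sunday is November 2.
At the standard offset (UTC+13:00), 01:00 UTC + 13h = 14:00 Mirast Isles standard time.
The standard-time date in Mirast Isles, 28 April 2025, falls between 27 April and 2 November, so daylight saving is in effect and Mirast Isles is at UTC+14:00.
01:00 UTC + 14h = 15:00 local.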